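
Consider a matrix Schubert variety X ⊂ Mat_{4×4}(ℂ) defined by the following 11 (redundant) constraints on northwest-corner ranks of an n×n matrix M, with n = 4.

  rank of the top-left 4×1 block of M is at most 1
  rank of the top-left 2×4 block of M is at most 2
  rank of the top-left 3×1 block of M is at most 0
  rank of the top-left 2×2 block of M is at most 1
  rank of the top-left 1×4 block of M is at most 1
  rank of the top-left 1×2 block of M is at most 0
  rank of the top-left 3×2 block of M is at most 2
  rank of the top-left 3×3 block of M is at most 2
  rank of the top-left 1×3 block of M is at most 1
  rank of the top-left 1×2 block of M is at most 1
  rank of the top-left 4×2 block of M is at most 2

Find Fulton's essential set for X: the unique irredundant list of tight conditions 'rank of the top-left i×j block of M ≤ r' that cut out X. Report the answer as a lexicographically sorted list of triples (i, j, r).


Recovering R(i,j) via the rank-extension bound from the 11 conditions:

  row 1: 0 0 1 1
  row 2: 0 1 2 2
  row 3: 0 1 2 3
  row 4: 1 2 3 4

hence w(1..4) = (3, 2, 4, 1).

D(w) has 4 cells with 2 SE-corners; essential set:

[(1, 2, 0), (3, 1, 0)]


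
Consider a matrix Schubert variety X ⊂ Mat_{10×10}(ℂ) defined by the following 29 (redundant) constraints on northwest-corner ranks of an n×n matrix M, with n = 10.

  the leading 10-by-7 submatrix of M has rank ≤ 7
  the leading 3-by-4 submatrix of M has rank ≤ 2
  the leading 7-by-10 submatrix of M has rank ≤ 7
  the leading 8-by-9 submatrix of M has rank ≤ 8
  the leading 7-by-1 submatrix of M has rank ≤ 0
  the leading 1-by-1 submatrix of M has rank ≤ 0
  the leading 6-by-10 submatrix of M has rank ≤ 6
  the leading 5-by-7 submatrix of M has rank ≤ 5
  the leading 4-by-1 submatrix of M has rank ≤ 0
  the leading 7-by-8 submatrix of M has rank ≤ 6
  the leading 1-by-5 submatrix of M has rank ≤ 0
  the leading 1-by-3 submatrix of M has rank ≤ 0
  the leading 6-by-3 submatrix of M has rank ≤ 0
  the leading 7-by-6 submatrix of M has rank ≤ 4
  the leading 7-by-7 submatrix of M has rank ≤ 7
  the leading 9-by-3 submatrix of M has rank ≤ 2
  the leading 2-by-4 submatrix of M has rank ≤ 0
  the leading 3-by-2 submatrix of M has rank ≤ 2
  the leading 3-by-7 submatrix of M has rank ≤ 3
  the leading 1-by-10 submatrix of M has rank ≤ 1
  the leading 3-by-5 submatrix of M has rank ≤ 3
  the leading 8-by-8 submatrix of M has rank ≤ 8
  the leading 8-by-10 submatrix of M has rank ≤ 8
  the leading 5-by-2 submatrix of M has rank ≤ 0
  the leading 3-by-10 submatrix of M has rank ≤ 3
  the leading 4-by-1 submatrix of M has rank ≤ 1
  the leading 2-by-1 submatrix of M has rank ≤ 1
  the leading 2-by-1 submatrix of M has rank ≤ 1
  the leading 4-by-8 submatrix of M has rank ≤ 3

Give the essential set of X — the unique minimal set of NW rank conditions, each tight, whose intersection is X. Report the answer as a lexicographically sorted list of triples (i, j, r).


Propagating the 29 rank bounds to every northwest block:

  row 1: 0 | 0 | 0 | 0 | 0 | 1 | 1 | 1 | 1 | 1
  row 2: 0 | 0 | 0 | 0 | 1 | 2 | 2 | 2 | 2 | 2
  row 3: 0 | 0 | 0 | 1 | 2 | 3 | 3 | 3 | 3 | 3
  row 4: 0 | 0 | 0 | 1 | 2 | 3 | 3 | 3 | 4 | 4
  row 5: 0 | 0 | 0 | 1 | 2 | 3 | 4 | 4 | 5 | 5
  row 6: 0 | 0 | 0 | 1 | 2 | 3 | 4 | 5 | 6 | 6
  row 7: 0 | 1 | 1 | 2 | 3 | 4 | 5 | 6 | 7 | 7
  row 8: 1 | 2 | 2 | 3 | 4 | 5 | 6 | 7 | 8 | 8
  row 9: 1 | 2 | 2 | 3 | 4 | 5 | 6 | 7 | 8 | 9
  row 10: 1 | 2 | 3 | 4 | 5 | 6 | 7 | 8 | 9 | 10

the unique w with this rank table is (6, 5, 4, 9, 7, 8, 2, 1, 10, 3).

|D(w)|=25, |Ess(w)|=6:

[(1, 5, 0), (2, 4, 0), (4, 8, 3), (6, 3, 0), (7, 1, 0), (9, 3, 2)]


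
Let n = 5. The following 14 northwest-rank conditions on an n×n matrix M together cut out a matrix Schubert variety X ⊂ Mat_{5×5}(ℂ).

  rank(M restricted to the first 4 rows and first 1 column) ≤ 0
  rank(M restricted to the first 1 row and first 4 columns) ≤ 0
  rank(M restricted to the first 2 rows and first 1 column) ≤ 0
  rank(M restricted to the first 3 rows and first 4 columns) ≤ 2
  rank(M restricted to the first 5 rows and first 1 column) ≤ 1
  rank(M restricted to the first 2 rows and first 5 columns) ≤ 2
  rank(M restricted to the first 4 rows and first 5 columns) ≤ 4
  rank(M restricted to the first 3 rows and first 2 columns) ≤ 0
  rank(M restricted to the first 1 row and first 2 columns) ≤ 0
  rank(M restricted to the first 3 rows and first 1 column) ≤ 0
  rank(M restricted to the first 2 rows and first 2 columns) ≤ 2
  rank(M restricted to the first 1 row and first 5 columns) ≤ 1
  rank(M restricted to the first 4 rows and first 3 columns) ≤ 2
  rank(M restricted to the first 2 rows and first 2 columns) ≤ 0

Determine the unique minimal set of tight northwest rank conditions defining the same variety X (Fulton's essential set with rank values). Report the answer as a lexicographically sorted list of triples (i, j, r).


Rank table r_w(5×5) implied by the 14 constraints:

  i=1: 0 0 0 0 1
  i=2: 0 0 1 1 2
  i=3: 0 0 1 2 3
  i=4: 0 1 2 3 4
  i=5: 1 2 3 4 5

second differences of R give the permutation w = (5, 3, 4, 2, 1).

|D(w)|=9, |Ess(w)|=3:

[(1, 4, 0), (3, 2, 0), (4, 1, 0)]


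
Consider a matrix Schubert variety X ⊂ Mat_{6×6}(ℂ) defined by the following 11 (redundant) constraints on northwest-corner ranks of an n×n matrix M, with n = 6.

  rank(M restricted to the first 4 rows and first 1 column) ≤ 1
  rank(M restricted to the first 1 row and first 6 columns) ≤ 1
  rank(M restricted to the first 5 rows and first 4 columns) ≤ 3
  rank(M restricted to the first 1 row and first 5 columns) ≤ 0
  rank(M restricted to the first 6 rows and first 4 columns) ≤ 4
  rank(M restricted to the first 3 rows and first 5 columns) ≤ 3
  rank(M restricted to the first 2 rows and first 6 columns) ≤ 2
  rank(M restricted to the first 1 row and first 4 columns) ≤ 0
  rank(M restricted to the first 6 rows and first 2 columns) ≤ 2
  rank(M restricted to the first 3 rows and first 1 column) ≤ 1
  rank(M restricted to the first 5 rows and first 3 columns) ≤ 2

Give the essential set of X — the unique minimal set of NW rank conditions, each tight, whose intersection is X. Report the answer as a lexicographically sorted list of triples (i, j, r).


Propagating the 11 rank bounds to every northwest block:

  R[1]: 0 | 0 | 0 | 0 | 0 | 1
  R[2]: 1 | 1 | 1 | 1 | 1 | 2
  R[3]: 1 | 2 | 2 | 2 | 2 | 3
  R[4]: 1 | 2 | 2 | 3 | 3 | 4
  R[5]: 1 | 2 | 2 | 3 | 4 | 5
  R[6]: 1 | 2 | 3 | 4 | 5 | 6

so w = (6, 1, 2, 4, 5, 3).

D(w) has 7 cells with 2 SE-corners; essential set:

[(1, 5, 0), (5, 3, 2)]


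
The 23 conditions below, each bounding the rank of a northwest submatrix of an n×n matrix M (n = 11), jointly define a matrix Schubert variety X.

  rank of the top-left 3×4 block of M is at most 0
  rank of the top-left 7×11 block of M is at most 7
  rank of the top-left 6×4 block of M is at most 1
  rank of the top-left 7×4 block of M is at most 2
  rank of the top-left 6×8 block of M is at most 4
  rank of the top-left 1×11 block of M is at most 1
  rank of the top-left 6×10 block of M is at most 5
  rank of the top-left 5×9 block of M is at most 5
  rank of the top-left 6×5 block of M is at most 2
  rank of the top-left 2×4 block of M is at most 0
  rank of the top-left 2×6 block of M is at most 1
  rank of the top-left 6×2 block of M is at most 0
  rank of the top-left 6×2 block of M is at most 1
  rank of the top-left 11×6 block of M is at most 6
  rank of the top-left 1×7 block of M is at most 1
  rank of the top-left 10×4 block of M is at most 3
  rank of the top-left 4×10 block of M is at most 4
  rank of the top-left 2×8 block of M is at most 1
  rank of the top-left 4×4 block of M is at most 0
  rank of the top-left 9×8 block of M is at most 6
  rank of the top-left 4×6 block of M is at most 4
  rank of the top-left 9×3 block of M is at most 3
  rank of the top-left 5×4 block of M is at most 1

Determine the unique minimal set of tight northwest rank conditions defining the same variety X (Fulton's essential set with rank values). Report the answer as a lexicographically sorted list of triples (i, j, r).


Recovering R(i,j) via the rank-extension bound from the 23 conditions:

  R[1]: 0 | 0 | 0 | 0 | 1 | 1 | 1 | 1 | 1 | 1 | 1
  R[2]: 0 | 0 | 0 | 0 | 1 | 1 | 1 | 1 | 2 | 2 | 2
  R[3]: 0 | 0 | 0 | 0 | 1 | 2 | 2 | 2 | 3 | 3 | 3
  R[4]: 0 | 0 | 0 | 0 | 1 | 2 | 3 | 3 | 4 | 4 | 4
  R[5]: 0 | 0 | 1 | 1 | 2 | 3 | 4 | 4 | 5 | 5 | 5
  R[6]: 0 | 0 | 1 | 1 | 2 | 3 | 4 | 4 | 5 | 5 | 6
  R[7]: 1 | 1 | 2 | 2 | 3 | 4 | 5 | 5 | 6 | 6 | 7
  R[8]: 1 | 2 | 3 | 3 | 4 | 5 | 6 | 6 | 7 | 7 | 8
  R[9]: 1 | 2 | 3 | 3 | 4 | 5 | 6 | 6 | 7 | 8 | 9
  R[10]: 1 | 2 | 3 | 3 | 4 | 5 | 6 | 7 | 8 | 9 | 10
  R[11]: 1 | 2 | 3 | 4 | 5 | 6 | 7 | 8 | 9 | 10 | 11

the unique w with this rank table is (5, 9, 6, 7, 3, 11, 1, 2, 10, 8, 4).

Rothe diagram D(w) (29 cells), 8 SE-corners (essential conditions):

[(2, 8, 1), (4, 4, 0), (6, 2, 0), (6, 4, 1), (6, 8, 4), (6, 10, 5), (9, 8, 6), (10, 4, 3)]


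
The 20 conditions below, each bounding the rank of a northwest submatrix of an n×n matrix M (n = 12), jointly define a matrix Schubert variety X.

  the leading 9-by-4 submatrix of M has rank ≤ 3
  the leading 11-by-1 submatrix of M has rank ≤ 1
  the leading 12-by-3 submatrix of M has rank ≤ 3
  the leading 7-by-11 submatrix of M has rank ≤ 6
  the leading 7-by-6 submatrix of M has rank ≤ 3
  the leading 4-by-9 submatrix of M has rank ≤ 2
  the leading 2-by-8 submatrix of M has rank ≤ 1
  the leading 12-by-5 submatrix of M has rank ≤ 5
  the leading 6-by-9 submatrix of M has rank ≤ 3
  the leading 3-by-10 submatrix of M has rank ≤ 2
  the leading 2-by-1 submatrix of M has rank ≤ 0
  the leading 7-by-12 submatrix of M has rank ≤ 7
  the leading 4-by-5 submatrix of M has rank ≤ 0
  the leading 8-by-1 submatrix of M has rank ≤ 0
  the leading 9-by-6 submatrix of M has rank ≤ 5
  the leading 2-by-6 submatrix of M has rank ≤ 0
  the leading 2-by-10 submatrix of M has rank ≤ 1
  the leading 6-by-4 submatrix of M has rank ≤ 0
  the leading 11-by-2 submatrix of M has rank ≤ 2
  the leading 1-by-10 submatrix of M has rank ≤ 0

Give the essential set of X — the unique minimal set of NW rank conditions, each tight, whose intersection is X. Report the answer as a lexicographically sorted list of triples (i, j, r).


Computing R[i][j] = min implied NW-rank bound (n=12, 20 conditions):

  R[1]: 0, 0, 0, 0, 0, 0, 0, 0, 0, 0, 1, 1
  R[2]: 0, 0, 0, 0, 0, 0, 1, 1, 1, 1, 2, 2
  R[3]: 0, 0, 0, 0, 0, 1, 2, 2, 2, 2, 3, 3
  R[4]: 0, 0, 0, 0, 0, 1, 2, 2, 2, 3, 4, 4
  R[5]: 0, 0, 0, 0, 1, 2, 3, 3, 3, 4, 5, 5
  R[6]: 0, 0, 0, 0, 1, 2, 3, 3, 3, 4, 5, 6
  R[7]: 0, 1, 1, 1, 2, 3, 4, 4, 4, 5, 6, 7
  R[8]: 0, 1, 2, 2, 3, 4, 5, 5, 5, 6, 7, 8
  R[9]: 1, 2, 3, 3, 4, 5, 6, 6, 6, 7, 8, 9
  R[10]: 1, 2, 3, 4, 5, 6, 7, 7, 7, 8, 9, 10
  R[11]: 1, 2, 3, 4, 5, 6, 7, 8, 8, 9, 10, 11
  R[12]: 1, 2, 3, 4, 5, 6, 7, 8, 9, 10, 11, 12

so w = (11, 7, 6, 10, 5, 12, 2, 3, 1, 4, 8, 9).

7 SE-corners of the 40-cell Rothe diagram give Ess(w):

[(1, 10, 0), (2, 6, 0), (4, 5, 0), (4, 9, 2), (6, 4, 0), (6, 9, 3), (8, 1, 0)]


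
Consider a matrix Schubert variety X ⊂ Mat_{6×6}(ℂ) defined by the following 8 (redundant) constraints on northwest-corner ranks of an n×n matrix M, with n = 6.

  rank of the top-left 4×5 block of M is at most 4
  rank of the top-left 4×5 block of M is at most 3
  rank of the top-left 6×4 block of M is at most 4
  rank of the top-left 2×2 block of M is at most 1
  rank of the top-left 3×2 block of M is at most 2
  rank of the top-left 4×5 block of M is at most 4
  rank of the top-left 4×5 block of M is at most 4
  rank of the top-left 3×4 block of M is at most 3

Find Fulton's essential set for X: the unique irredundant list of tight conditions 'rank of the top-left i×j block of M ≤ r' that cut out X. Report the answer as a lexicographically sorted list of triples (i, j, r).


Rank table r_w(6×6) implied by the 8 constraints:

  1 1 1 1 1 1
  1 1 2 2 2 2
  1 2 3 3 3 3
  1 2 3 3 3 4
  1 2 3 4 4 5
  1 2 3 4 5 6

so w = (1, 3, 2, 6, 4, 5).

ℓ(w)=3; the 2 essential cells (i,j,r):

[(2, 2, 1), (4, 5, 3)]


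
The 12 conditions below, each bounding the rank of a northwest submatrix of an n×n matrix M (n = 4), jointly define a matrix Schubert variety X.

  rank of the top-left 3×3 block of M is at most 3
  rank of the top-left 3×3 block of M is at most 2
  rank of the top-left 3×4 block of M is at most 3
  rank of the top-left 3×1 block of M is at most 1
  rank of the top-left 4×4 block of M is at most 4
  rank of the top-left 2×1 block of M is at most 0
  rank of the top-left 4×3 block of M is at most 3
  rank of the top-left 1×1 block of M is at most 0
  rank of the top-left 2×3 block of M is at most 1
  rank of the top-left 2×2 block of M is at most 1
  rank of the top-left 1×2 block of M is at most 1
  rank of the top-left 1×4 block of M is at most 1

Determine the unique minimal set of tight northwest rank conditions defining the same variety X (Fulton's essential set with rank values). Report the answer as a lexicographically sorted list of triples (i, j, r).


Computing R[i][j] = min implied NW-rank bound (n=4, 12 conditions):

  row 1: 0, 1, 1, 1
  row 2: 0, 1, 1, 2
  row 3: 1, 2, 2, 3
  row 4: 1, 2, 3, 4

second differences of R give the permutation w = (2, 4, 1, 3).

|D(w)|=3, |Ess(w)|=2:

[(2, 1, 0), (2, 3, 1)]


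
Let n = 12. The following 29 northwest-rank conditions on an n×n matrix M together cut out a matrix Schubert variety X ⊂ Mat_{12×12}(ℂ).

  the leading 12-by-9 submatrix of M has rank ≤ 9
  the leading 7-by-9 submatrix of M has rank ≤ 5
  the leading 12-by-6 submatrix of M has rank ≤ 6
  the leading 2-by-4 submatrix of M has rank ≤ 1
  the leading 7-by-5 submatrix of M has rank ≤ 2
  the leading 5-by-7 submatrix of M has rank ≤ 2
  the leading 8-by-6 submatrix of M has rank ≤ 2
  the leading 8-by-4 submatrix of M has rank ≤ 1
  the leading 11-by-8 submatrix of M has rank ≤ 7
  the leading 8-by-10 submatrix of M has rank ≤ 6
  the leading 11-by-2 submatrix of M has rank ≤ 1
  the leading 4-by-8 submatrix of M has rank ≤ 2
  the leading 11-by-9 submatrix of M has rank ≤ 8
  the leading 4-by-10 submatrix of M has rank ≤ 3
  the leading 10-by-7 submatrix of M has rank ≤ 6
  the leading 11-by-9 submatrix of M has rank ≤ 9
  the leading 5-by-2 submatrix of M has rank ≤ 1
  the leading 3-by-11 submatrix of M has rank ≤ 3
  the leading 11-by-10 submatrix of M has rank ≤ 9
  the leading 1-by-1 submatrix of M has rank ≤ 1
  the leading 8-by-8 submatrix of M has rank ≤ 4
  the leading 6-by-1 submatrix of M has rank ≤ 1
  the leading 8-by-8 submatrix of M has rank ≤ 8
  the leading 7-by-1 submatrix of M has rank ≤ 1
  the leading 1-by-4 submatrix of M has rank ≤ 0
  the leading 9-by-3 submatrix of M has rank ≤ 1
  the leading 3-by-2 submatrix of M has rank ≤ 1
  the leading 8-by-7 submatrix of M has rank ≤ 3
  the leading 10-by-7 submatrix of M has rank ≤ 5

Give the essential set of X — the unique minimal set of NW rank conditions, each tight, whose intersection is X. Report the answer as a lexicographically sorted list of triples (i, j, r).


Rank table r_w(12×12) implied by the 29 constraints:

  0 | 0 | 0 | 0 | 1 | 1 | 1 | 1 | 1 | 1 | 1 | 1
  1 | 1 | 1 | 1 | 2 | 2 | 2 | 2 | 2 | 2 | 2 | 2
  1 | 1 | 1 | 1 | 2 | 2 | 2 | 2 | 3 | 3 | 3 | 3
  1 | 1 | 1 | 1 | 2 | 2 | 2 | 2 | 3 | 3 | 4 | 4
  1 | 1 | 1 | 1 | 2 | 2 | 2 | 3 | 4 | 4 | 5 | 5
  1 | 1 | 1 | 1 | 2 | 2 | 3 | 4 | 5 | 5 | 6 | 6
  1 | 1 | 1 | 1 | 2 | 2 | 3 | 4 | 5 | 6 | 7 | 7
  1 | 1 | 1 | 1 | 2 | 2 | 3 | 4 | 5 | 6 | 7 | 8
  1 | 1 | 1 | 2 | 3 | 3 | 4 | 5 | 6 | 7 | 8 | 9
  1 | 1 | 2 | 3 | 4 | 4 | 5 | 6 | 7 | 8 | 9 | 10
  1 | 1 | 2 | 3 | 4 | 5 | 6 | 7 | 8 | 9 | 10 | 11
  1 | 2 | 3 | 4 | 5 | 6 | 7 | 8 | 9 | 10 | 11 | 12

so w = (5, 1, 9, 11, 8, 7, 10, 12, 4, 3, 6, 2).

Rothe diagram D(w) (38 cells), 8 SE-corners (essential conditions):

[(1, 4, 0), (4, 8, 2), (4, 10, 3), (5, 7, 2), (8, 4, 1), (8, 6, 2), (9, 3, 1), (11, 2, 1)]


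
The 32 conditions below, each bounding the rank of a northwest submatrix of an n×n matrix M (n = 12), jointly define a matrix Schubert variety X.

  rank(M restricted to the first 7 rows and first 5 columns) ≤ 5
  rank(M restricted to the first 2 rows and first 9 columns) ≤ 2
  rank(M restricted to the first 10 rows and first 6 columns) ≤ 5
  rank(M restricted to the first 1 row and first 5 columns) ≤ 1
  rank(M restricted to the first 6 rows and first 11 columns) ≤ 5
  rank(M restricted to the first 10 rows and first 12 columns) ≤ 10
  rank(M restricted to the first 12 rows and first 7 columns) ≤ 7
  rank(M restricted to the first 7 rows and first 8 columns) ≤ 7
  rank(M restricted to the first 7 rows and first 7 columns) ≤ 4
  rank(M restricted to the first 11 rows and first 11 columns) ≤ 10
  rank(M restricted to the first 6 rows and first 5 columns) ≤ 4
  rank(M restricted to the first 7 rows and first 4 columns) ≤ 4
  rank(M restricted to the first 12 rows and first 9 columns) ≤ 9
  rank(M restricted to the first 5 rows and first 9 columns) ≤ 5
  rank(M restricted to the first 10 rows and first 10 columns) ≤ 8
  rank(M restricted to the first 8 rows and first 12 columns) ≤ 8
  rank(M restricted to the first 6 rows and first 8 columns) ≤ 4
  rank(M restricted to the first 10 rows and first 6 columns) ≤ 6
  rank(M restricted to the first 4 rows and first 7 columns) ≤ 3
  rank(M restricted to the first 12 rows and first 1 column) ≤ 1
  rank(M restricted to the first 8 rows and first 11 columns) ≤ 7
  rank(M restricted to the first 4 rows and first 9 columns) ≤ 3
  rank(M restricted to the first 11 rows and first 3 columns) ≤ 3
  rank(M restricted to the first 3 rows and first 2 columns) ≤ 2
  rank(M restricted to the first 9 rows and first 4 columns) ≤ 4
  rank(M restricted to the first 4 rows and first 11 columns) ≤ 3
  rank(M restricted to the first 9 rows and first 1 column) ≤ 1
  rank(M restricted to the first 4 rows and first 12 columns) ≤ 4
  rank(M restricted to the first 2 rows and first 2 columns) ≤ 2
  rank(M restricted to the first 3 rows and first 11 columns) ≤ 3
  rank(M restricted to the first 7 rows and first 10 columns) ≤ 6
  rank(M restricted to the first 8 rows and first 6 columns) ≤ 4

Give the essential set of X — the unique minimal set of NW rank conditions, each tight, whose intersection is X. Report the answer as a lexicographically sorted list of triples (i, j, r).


Reconstructing r_w from the 32 given conditions:

  i=1: 1 1 1 1 1 1 1 1 1 1 1 1
  i=2: 1 2 2 2 2 2 2 2 2 2 2 2
  i=3: 1 2 3 3 3 3 3 3 3 3 3 3
  i=4: 1 2 3 3 3 3 3 3 3 3 3 4
  i=5: 1 2 3 4 4 4 4 4 4 4 4 5
  i=6: 1 2 3 4 4 4 4 4 5 5 5 6
  i=7: 1 2 3 4 4 4 4 5 6 6 6 7
  i=8: 1 2 3 4 4 4 5 6 7 7 7 8
  i=9: 1 2 3 4 5 5 6 7 8 8 8 9
  i=10: 1 2 3 4 5 5 6 7 8 8 9 10
  i=11: 1 2 3 4 5 6 7 8 9 9 10 11
  i=12: 1 2 3 4 5 6 7 8 9 10 11 12

second differences of R give the permutation w = (1, 2, 3, 12, 4, 9, 8, 7, 5, 11, 6, 10).

ℓ(w)=19; the 6 essential cells (i,j,r):

[(4, 11, 3), (6, 8, 4), (7, 7, 4), (8, 6, 4), (10, 6, 5), (10, 10, 8)]


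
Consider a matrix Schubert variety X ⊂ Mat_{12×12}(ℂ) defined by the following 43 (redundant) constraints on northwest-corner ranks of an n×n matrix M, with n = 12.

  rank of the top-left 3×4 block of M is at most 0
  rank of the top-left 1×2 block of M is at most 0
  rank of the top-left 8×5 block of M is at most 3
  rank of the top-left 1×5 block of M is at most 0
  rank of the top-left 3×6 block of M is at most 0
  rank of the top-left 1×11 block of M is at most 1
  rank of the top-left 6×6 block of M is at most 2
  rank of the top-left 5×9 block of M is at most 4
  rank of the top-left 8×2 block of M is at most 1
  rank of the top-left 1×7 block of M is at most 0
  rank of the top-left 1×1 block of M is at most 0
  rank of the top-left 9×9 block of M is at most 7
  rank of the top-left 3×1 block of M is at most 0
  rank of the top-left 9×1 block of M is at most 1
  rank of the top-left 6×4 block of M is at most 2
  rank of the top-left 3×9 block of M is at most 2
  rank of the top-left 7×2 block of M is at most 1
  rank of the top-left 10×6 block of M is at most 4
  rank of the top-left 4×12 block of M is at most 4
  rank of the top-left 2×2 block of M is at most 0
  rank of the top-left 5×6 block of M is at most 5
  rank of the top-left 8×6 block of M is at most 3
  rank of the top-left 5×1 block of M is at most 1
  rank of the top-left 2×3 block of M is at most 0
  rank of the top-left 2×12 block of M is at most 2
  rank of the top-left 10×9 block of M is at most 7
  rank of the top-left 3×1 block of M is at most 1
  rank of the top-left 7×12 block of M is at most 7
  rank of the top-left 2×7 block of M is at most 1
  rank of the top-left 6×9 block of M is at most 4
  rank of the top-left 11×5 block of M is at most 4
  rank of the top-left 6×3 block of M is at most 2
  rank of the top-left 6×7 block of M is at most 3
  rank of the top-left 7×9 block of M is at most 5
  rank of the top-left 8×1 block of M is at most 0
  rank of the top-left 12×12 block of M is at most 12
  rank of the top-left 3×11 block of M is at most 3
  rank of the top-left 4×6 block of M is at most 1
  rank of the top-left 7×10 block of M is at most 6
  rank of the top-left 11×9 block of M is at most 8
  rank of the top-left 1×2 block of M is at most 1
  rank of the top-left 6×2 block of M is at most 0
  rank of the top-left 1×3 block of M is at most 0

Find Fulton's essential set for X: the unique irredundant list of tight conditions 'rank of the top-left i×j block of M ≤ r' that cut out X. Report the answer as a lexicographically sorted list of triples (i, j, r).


The tightest implied rank at each (i,j), from the 43 conditions:

  i=1: 0, 0, 0, 0, 0, 0, 0, 1, 1, 1, 1, 1
  i=2: 0, 0, 0, 0, 0, 0, 1, 2, 2, 2, 2, 2
  i=3: 0, 0, 0, 0, 0, 0, 1, 2, 2, 3, 3, 3
  i=4: 0, 0, 1, 1, 1, 1, 2, 3, 3, 4, 4, 4
  i=5: 0, 0, 1, 2, 2, 2, 3, 4, 4, 5, 5, 5
  i=6: 0, 0, 1, 2, 2, 2, 3, 4, 4, 5, 6, 6
  i=7: 0, 1, 2, 3, 3, 3, 4, 5, 5, 6, 7, 7
  i=8: 0, 1, 2, 3, 3, 3, 4, 5, 6, 7, 8, 8
  i=9: 1, 2, 3, 4, 4, 4, 5, 6, 7, 8, 9, 9
  i=10: 1, 2, 3, 4, 4, 4, 5, 6, 7, 8, 9, 10
  i=11: 1, 2, 3, 4, 4, 5, 6, 7, 8, 9, 10, 11
  i=12: 1, 2, 3, 4, 5, 6, 7, 8, 9, 10, 11, 12

giving w = (8, 7, 10, 3, 4, 11, 2, 9, 1, 12, 6, 5) via Δ²R.

D(w) has 36 cells with 10 SE-corners; essential set:

[(1, 7, 0), (3, 6, 0), (3, 9, 2), (6, 2, 0), (6, 6, 2), (6, 9, 4), (8, 1, 0), (8, 6, 3), (10, 6, 4), (11, 5, 4)]


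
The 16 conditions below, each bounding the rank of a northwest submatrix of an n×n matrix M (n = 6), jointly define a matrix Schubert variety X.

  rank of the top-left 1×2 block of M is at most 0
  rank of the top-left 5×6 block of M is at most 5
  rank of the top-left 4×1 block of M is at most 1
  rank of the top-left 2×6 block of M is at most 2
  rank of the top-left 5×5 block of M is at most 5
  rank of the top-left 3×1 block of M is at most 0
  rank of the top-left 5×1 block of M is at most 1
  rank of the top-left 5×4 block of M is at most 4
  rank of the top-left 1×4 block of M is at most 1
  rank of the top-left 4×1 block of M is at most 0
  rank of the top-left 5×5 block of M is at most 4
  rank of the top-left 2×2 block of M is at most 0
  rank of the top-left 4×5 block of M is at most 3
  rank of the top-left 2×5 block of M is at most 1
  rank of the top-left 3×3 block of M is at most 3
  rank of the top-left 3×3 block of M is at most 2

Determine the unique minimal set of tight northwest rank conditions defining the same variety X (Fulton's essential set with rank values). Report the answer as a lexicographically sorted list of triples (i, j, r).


Rank table r_w(6×6) implied by the 16 constraints:

  R[1]: 0  0  1  1  1  1
  R[2]: 0  0  1  1  1  2
  R[3]: 0  1  2  2  2  3
  R[4]: 0  1  2  3  3  4
  R[5]: 1  2  3  4  4  5
  R[6]: 1  2  3  4  5  6

reading off 1-entries of Δ²R: w = (3, 6, 2, 4, 1, 5).

|D(w)|=8, |Ess(w)|=3:

[(2, 2, 0), (2, 5, 1), (4, 1, 0)]


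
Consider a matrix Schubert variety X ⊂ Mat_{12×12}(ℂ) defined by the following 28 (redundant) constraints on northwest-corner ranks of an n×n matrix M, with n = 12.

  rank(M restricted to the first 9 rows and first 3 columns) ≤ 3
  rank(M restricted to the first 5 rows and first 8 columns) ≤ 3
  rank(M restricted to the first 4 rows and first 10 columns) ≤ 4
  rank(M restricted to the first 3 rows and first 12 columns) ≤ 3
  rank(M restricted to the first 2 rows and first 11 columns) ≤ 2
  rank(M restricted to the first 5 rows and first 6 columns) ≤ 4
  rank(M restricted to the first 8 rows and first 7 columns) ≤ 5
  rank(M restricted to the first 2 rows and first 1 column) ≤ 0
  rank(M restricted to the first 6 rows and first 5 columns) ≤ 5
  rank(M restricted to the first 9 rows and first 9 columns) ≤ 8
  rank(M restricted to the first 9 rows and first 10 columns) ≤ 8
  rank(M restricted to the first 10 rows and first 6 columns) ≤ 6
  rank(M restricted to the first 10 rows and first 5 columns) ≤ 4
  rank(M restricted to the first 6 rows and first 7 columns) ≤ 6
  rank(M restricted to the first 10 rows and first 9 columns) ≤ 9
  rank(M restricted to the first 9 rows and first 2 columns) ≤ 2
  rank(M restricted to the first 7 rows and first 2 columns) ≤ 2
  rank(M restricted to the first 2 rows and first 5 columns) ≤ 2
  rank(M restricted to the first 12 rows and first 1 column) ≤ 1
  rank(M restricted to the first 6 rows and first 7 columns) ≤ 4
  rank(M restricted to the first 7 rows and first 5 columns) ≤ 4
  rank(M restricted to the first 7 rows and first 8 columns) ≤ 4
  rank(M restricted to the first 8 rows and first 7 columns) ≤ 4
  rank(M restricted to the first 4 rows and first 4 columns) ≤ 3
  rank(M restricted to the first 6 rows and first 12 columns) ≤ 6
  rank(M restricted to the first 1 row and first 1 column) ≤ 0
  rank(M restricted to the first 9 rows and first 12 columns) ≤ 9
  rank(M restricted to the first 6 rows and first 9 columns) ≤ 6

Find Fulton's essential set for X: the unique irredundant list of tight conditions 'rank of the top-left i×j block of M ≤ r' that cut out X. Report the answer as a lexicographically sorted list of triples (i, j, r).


Recovering R(i,j) via the rank-extension bound from the 28 conditions:

  R[1]: 0, 1, 1, 1, 1, 1, 1, 1, 1, 1, 1, 1
  R[2]: 0, 1, 2, 2, 2, 2, 2, 2, 2, 2, 2, 2
  R[3]: 1, 2, 3, 3, 3, 3, 3, 3, 3, 3, 3, 3
  R[4]: 1, 2, 3, 3, 3, 3, 3, 3, 4, 4, 4, 4
  R[5]: 1, 2, 3, 3, 3, 3, 3, 3, 4, 5, 5, 5
  R[6]: 1, 2, 3, 4, 4, 4, 4, 4, 5, 6, 6, 6
  R[7]: 1, 2, 3, 4, 4, 4, 4, 4, 5, 6, 7, 7
  R[8]: 1, 2, 3, 4, 4, 4, 4, 5, 6, 7, 8, 8
  R[9]: 1, 2, 3, 4, 4, 5, 5, 6, 7, 8, 9, 9
  R[10]: 1, 2, 3, 4, 4, 5, 6, 7, 8, 9, 10, 10
  R[11]: 1, 2, 3, 4, 5, 6, 7, 8, 9, 10, 11, 11
  R[12]: 1, 2, 3, 4, 5, 6, 7, 8, 9, 10, 11, 12

second differences of R give the permutation w = (2, 3, 1, 9, 10, 4, 11, 8, 6, 7, 5, 12).

5 SE-corners of the 21-cell Rothe diagram give Ess(w):

[(2, 1, 0), (5, 8, 3), (7, 8, 4), (8, 7, 4), (10, 5, 4)]


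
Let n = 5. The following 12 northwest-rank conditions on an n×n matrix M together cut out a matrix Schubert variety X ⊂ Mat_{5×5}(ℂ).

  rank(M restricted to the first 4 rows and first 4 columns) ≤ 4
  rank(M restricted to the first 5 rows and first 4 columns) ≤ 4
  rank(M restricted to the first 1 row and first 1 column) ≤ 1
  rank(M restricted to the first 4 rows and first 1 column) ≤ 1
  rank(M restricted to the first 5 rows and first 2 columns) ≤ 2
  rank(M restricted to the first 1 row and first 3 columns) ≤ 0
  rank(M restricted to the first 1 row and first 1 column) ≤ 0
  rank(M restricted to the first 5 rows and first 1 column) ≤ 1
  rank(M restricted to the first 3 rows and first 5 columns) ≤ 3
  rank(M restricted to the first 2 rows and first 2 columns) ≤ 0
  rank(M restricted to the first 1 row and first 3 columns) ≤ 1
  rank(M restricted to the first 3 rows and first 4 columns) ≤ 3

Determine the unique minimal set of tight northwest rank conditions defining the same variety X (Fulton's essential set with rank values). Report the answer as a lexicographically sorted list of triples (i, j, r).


Computing R[i][j] = min implied NW-rank bound (n=5, 12 conditions):

  R[1]: 0  0  0  1  1
  R[2]: 0  0  1  2  2
  R[3]: 1  1  2  3  3
  R[4]: 1  2  3  4  4
  R[5]: 1  2  3  4  5

hence w(1..5) = (4, 3, 1, 2, 5).

2 SE-corners of the 5-cell Rothe diagram give Ess(w):

[(1, 3, 0), (2, 2, 0)]


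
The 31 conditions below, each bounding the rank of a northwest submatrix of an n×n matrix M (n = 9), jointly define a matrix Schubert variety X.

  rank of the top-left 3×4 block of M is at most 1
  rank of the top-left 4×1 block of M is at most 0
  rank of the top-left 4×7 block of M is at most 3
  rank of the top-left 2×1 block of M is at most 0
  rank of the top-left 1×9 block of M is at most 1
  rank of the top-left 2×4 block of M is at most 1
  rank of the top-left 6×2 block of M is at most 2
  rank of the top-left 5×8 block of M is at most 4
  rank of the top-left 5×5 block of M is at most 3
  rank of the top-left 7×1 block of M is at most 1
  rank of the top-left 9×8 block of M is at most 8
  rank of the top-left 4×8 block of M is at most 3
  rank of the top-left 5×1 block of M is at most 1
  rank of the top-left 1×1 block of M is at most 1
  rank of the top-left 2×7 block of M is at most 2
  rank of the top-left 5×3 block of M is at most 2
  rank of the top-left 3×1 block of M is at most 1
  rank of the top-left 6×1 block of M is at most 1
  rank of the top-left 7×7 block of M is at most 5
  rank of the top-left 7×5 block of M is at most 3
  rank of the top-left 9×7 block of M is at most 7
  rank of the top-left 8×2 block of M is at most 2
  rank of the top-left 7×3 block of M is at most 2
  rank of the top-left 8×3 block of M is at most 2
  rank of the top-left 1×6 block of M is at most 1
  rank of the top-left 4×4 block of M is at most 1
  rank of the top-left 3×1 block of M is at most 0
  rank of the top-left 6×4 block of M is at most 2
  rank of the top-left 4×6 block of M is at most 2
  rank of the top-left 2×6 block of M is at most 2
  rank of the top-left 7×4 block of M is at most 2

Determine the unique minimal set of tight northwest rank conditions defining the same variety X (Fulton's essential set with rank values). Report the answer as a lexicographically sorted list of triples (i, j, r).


Propagating the 31 rank bounds to every northwest block:

  i=1: 0  1  1  1  1  1  1  1  1
  i=2: 0  1  1  1  2  2  2  2  2
  i=3: 0  1  1  1  2  2  3  3  3
  i=4: 0  1  1  1  2  2  3  3  4
  i=5: 1  2  2  2  3  3  4  4  5
  i=6: 1  2  2  2  3  4  5  5  6
  i=7: 1  2  2  2  3  4  5  6  7
  i=8: 1  2  2  3  4  5  6  7  8
  i=9: 1  2  3  4  5  6  7  8  9

reading off 1-entries of Δ²R: w = (2, 5, 7, 9, 1, 6, 8, 4, 3).

ℓ(w)=18; the 6 essential cells (i,j,r):

[(4, 1, 0), (4, 4, 1), (4, 6, 2), (4, 8, 3), (7, 4, 2), (8, 3, 2)]


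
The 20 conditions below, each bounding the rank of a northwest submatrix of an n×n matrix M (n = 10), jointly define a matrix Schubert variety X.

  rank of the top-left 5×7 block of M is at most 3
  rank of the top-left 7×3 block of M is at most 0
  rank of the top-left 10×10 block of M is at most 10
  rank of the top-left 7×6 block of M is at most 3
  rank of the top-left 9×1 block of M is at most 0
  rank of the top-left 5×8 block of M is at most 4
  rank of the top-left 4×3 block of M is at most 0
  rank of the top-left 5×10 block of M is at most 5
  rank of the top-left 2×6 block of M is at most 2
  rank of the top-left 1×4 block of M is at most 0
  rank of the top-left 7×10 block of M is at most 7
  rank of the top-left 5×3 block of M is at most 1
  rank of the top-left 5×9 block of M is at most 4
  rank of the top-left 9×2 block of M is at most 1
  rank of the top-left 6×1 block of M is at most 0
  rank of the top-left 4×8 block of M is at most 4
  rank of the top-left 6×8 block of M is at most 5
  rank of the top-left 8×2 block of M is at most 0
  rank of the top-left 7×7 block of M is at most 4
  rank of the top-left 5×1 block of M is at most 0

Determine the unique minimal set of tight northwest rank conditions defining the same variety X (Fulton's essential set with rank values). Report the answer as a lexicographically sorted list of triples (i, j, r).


Computing R[i][j] = min implied NW-rank bound (n=10, 20 conditions):

  R[1]: 0 0 0 0 1 1 1 1 1 1
  R[2]: 0 0 0 1 2 2 2 2 2 2
  R[3]: 0 0 0 1 2 3 3 3 3 3
  R[4]: 0 0 0 1 2 3 3 4 4 4
  R[5]: 0 0 0 1 2 3 3 4 4 5
  R[6]: 0 0 0 1 2 3 4 5 5 6
  R[7]: 0 0 0 1 2 3 4 5 6 7
  R[8]: 0 0 1 2 3 4 5 6 7 8
  R[9]: 0 1 2 3 4 5 6 7 8 9
  R[10]: 1 2 3 4 5 6 7 8 9 10

hence w(1..10) = (5, 4, 6, 8, 10, 7, 9, 3, 2, 1).

Fulton essential set (6 of the 28 Rothe cells):

[(1, 4, 0), (5, 7, 3), (5, 9, 4), (7, 3, 0), (8, 2, 0), (9, 1, 0)]


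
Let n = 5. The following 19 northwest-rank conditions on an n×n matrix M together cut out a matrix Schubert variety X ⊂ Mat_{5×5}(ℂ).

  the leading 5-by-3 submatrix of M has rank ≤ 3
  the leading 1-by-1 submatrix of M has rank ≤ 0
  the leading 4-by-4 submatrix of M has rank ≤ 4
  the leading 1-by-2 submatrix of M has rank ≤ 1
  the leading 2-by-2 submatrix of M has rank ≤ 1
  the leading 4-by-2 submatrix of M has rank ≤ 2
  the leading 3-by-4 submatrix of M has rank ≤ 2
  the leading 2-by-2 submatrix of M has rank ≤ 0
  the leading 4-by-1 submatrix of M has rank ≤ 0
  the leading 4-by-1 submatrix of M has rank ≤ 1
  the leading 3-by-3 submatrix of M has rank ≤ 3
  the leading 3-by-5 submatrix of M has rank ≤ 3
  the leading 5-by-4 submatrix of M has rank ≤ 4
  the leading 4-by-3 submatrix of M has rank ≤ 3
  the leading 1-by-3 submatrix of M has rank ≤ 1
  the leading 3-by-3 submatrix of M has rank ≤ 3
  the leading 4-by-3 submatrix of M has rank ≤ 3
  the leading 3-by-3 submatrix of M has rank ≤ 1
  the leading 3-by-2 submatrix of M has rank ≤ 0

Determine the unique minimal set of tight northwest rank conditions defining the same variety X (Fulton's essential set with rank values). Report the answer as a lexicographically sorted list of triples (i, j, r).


Propagating the 19 rank bounds to every northwest block:

  row 1: 0 | 0 | 1 | 1 | 1
  row 2: 0 | 0 | 1 | 2 | 2
  row 3: 0 | 0 | 1 | 2 | 3
  row 4: 0 | 1 | 2 | 3 | 4
  row 5: 1 | 2 | 3 | 4 | 5

the unique w with this rank table is (3, 4, 5, 2, 1).

2 SE-corners of the 7-cell Rothe diagram give Ess(w):

[(3, 2, 0), (4, 1, 0)]


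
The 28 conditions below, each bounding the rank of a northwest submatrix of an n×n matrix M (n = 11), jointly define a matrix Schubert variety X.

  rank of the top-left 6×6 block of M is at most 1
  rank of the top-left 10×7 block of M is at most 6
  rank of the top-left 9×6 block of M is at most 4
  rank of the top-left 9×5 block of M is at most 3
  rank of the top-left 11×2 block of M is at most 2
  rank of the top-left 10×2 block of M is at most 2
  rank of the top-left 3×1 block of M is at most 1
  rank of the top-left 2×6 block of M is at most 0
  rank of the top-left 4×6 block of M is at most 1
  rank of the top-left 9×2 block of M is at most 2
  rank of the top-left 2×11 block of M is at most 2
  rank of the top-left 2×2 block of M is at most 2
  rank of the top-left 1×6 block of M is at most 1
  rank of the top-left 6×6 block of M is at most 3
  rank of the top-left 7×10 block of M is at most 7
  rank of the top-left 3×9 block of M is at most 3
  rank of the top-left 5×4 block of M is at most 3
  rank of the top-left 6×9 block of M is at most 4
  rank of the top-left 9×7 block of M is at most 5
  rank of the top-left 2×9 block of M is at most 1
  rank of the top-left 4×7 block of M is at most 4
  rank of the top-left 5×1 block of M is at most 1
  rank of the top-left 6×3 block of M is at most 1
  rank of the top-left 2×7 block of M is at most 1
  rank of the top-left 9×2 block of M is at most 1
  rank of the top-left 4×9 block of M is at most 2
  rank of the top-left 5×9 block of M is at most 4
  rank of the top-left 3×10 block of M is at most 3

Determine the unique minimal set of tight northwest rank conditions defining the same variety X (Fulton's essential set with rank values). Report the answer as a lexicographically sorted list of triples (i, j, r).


Reconstructing r_w from the 28 given conditions:

  R[1]: 0, 0, 0, 0, 0, 0, 1, 1, 1, 1, 1
  R[2]: 0, 0, 0, 0, 0, 0, 1, 1, 1, 2, 2
  R[3]: 1, 1, 1, 1, 1, 1, 2, 2, 2, 3, 3
  R[4]: 1, 1, 1, 1, 1, 1, 2, 2, 2, 3, 4
  R[5]: 1, 1, 1, 1, 1, 1, 2, 3, 3, 4, 5
  R[6]: 1, 1, 1, 1, 1, 1, 2, 3, 4, 5, 6
  R[7]: 1, 1, 2, 2, 2, 2, 3, 4, 5, 6, 7
  R[8]: 1, 1, 2, 3, 3, 3, 4, 5, 6, 7, 8
  R[9]: 1, 1, 2, 3, 3, 4, 5, 6, 7, 8, 9
  R[10]: 1, 2, 3, 4, 4, 5, 6, 7, 8, 9, 10
  R[11]: 1, 2, 3, 4, 5, 6, 7, 8, 9, 10, 11

reading off 1-entries of Δ²R: w = (7, 10, 1, 11, 8, 9, 3, 4, 6, 2, 5).

Rothe diagram D(w) (35 cells), 6 SE-corners (essential conditions):

[(2, 6, 0), (2, 9, 1), (4, 9, 2), (6, 6, 1), (9, 2, 1), (9, 5, 3)]


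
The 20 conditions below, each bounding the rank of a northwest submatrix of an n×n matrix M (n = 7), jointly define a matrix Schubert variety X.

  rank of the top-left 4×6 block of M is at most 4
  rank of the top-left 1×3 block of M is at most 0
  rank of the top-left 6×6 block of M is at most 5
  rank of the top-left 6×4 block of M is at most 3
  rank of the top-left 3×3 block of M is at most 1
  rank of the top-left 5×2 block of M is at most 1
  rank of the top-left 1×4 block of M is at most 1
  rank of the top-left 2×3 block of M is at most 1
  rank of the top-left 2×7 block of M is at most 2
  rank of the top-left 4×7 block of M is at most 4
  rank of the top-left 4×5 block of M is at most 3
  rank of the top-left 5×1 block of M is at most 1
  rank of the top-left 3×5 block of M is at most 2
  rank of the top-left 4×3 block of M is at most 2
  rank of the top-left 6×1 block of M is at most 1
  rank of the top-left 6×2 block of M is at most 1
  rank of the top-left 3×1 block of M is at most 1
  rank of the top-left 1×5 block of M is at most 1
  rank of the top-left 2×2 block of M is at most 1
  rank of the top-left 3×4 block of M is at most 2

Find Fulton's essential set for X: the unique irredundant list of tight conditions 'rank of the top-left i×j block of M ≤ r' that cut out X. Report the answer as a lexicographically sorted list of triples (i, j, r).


Rank table r_w(7×7) implied by the 20 constraints:

  row 1: 0 | 0 | 0 | 1 | 1 | 1 | 1
  row 2: 1 | 1 | 1 | 2 | 2 | 2 | 2
  row 3: 1 | 1 | 1 | 2 | 2 | 3 | 3
  row 4: 1 | 1 | 2 | 3 | 3 | 4 | 4
  row 5: 1 | 1 | 2 | 3 | 4 | 5 | 5
  row 6: 1 | 1 | 2 | 3 | 4 | 5 | 6
  row 7: 1 | 2 | 3 | 4 | 5 | 6 | 7

hence w(1..7) = (4, 1, 6, 3, 5, 7, 2).

D(w) has 9 cells with 4 SE-corners; essential set:

[(1, 3, 0), (3, 3, 1), (3, 5, 2), (6, 2, 1)]


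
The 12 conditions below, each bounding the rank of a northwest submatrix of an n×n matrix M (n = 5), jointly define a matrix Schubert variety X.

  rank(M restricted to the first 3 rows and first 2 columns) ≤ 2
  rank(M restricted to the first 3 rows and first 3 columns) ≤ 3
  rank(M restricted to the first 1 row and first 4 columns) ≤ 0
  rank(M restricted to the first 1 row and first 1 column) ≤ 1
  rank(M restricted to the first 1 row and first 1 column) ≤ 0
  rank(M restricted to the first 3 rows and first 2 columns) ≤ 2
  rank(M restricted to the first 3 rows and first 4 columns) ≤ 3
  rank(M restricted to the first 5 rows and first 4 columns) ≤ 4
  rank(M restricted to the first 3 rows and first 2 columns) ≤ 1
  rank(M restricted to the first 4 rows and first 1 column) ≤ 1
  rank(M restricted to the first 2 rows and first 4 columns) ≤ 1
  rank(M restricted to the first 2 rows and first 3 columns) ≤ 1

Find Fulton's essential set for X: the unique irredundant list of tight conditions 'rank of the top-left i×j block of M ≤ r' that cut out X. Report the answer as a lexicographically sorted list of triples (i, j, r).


Recovering R(i,j) via the rank-extension bound from the 12 conditions:

  R[1]: 0 0 0 0 1
  R[2]: 1 1 1 1 2
  R[3]: 1 1 2 2 3
  R[4]: 1 2 3 3 4
  R[5]: 1 2 3 4 5

the unique w with this rank table is (5, 1, 3, 2, 4).

ℓ(w)=5; the 2 essential cells (i,j,r):

[(1, 4, 0), (3, 2, 1)]
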